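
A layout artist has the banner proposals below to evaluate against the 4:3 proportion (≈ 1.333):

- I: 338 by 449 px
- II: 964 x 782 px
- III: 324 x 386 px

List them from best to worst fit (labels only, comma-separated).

I, II, III

Ratios: I = 449 / 338 ≈ 1.328; II = 964 / 782 ≈ 1.233; III = 386 / 324 ≈ 1.191.
|Δ from 1.333|: I 0.005; II 0.100; III 0.142.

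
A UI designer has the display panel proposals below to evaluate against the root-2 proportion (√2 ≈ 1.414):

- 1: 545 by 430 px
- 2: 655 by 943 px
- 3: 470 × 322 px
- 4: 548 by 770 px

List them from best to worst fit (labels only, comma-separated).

Ratios: 1 = 545 / 430 ≈ 1.267; 2 = 943 / 655 ≈ 1.440; 3 = 470 / 322 ≈ 1.460; 4 = 770 / 548 ≈ 1.405.
|Δ from 1.414|: 1 0.147; 2 0.026; 3 0.046; 4 0.009.

4, 2, 3, 1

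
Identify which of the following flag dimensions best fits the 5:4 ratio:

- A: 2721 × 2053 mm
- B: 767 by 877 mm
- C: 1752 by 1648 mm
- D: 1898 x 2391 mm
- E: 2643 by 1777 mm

D

Ratios (long/short): A ≈ 1.325; B ≈ 1.143; C ≈ 1.063; D ≈ 1.260; E ≈ 1.487.
5:4 ≈ 1.250; option D is nearest (Δ 0.010).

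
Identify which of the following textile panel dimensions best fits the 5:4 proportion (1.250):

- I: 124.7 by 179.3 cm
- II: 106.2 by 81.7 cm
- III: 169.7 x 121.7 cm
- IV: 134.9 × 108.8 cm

IV

Ratios (long/short): I ≈ 1.438; II ≈ 1.300; III ≈ 1.394; IV ≈ 1.240.
5:4 ≈ 1.250; option IV is nearest (Δ 0.010).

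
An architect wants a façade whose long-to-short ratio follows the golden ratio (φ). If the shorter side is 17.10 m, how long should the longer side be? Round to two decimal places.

golden ratio ≈ 1.61803.
Longer side = 17.10 × 1.61803 ≈ 27.6683 → 27.67 m.

27.67 m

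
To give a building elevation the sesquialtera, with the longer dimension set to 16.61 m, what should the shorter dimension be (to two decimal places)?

11.07 m

3:2 = 1.50000.
Shorter side = 16.61 ÷ 1.50000 ≈ 11.0733 → 11.07 m.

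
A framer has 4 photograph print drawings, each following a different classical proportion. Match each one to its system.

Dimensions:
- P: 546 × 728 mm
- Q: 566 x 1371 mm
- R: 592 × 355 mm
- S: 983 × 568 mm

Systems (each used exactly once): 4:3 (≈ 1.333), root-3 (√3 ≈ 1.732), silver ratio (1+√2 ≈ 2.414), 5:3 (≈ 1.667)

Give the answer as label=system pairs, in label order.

P = 728/546 ≈ 1.333 → 4:3 (1.333)
Q = 1371/566 ≈ 2.422 → silver ratio (2.414)
R = 592/355 ≈ 1.668 → 5:3 (1.667)
S = 983/568 ≈ 1.731 → root-3 (1.732)

P=4:3, Q=silver ratio, R=5:3, S=root-3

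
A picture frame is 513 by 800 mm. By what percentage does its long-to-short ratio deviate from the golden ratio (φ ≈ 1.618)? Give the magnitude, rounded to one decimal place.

Ratio = 800 / 513 ≈ 1.5595.
Ideal golden ratio ≈ 1.6180. |1.5595 − 1.6180| / 1.6180 ≈ 3.62% → 3.6%.

3.6%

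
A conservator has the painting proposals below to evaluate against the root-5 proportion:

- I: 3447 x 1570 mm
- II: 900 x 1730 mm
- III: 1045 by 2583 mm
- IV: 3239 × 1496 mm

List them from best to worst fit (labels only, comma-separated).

I, IV, III, II

Ratios: I = 3447 / 1570 ≈ 2.196; II = 1730 / 900 ≈ 1.922; III = 2583 / 1045 ≈ 2.472; IV = 3239 / 1496 ≈ 2.165.
|Δ from 2.236|: I 0.040; II 0.314; III 0.236; IV 0.071.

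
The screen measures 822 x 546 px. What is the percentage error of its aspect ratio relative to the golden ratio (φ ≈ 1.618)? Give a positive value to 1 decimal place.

Ratio = 822 / 546 ≈ 1.5055.
Ideal golden ratio ≈ 1.6180. |1.5055 − 1.6180| / 1.6180 ≈ 6.95% → 7.0%.

7.0%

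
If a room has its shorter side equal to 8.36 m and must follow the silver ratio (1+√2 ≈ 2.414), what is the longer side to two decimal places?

silver ratio ≈ 2.41421.
Longer side = 8.36 × 2.41421 ≈ 20.1828 → 20.18 m.

20.18 m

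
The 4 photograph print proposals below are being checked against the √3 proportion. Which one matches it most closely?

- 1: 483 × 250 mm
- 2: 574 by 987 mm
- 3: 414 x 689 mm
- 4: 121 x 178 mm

Ratios (long/short): 1 ≈ 1.932; 2 ≈ 1.720; 3 ≈ 1.664; 4 ≈ 1.471.
root-3 ≈ 1.732; option 2 is nearest (Δ 0.012).

2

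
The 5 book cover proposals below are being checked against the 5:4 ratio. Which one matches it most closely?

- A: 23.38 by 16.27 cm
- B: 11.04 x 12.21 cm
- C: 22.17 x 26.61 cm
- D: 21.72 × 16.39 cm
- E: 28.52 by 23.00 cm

Ratios (long/short): A ≈ 1.437; B ≈ 1.106; C ≈ 1.200; D ≈ 1.325; E ≈ 1.240.
5:4 ≈ 1.250; option E is nearest (Δ 0.010).

E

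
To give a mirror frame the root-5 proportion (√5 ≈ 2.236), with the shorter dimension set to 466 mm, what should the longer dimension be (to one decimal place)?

root-5 ≈ 2.23607.
Longer side = 466 × 2.23607 ≈ 1042.009 → 1042.0 mm.

1042.0 mm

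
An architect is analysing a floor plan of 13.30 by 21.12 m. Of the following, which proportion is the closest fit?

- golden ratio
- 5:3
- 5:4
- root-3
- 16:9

21.12/13.30 ≈ 1.588. Nearest candidates are golden ratio (1.618, off by 0.030) and 5:3 (1.667, off by 0.079).

golden ratio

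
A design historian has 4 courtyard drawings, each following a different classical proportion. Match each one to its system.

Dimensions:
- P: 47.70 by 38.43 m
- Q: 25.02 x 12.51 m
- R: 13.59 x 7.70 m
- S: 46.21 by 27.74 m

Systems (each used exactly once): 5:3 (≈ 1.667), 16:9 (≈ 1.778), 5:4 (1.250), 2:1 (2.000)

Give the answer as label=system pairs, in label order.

P=5:4, Q=2:1, R=16:9, S=5:3

Ratios: P ≈ 1.241; Q ≈ 2.000; R ≈ 1.765; S ≈ 1.666.
Targets: 5:3 ≈ 1.667; 16:9 ≈ 1.778; 5:4 ≈ 1.250; 2:1 ≈ 2.000.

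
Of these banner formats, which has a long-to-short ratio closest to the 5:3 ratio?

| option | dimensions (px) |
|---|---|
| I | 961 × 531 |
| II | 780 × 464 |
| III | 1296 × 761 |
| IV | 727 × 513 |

II

Ratios (long/short): I ≈ 1.810; II ≈ 1.681; III ≈ 1.703; IV ≈ 1.417.
5:3 ≈ 1.667; option II is nearest (Δ 0.014).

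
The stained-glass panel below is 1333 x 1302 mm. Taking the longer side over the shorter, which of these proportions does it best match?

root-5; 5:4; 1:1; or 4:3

Ratio = 1333 / 1302 ≈ 1.024.
Distances: root-5 2.236 (Δ 1.212); 5:4 1.250 (Δ 0.226); 1:1 1.000 (Δ 0.024); 4:3 1.333 (Δ 0.309).

1:1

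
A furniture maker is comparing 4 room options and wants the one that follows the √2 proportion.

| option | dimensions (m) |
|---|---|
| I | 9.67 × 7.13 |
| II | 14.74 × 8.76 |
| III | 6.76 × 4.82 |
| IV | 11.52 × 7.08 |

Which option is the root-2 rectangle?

III

Target root-2 ≈ 1.414.
I: 1.356 (Δ0.058)  II: 1.683 (Δ0.269)  III: 1.402 (Δ0.012)  IV: 1.627 (Δ0.213)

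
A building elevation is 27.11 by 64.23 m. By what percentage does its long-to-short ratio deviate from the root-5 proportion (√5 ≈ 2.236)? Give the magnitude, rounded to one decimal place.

6.0%

Ratio = 64.23 / 27.11 ≈ 2.3692.
Ideal root-5 ≈ 2.2361. |2.3692 − 2.2361| / 2.2361 ≈ 5.95% → 6.0%.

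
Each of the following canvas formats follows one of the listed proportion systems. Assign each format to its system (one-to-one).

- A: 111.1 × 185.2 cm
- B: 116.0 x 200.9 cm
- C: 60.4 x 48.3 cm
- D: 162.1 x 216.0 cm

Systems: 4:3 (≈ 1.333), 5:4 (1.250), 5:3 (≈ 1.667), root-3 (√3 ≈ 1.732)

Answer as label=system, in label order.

A = 185.2/111.1 ≈ 1.667 → 5:3 (1.667)
B = 200.9/116.0 ≈ 1.732 → root-3 (1.732)
C = 60.4/48.3 ≈ 1.251 → 5:4 (1.250)
D = 216.0/162.1 ≈ 1.333 → 4:3 (1.333)

A=5:3, B=root-3, C=5:4, D=4:3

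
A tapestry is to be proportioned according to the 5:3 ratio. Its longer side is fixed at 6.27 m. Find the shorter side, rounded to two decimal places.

3.76 m

5:3 ≈ 1.66667.
Shorter side = 6.27 ÷ 1.66667 ≈ 3.7620 → 3.76 m.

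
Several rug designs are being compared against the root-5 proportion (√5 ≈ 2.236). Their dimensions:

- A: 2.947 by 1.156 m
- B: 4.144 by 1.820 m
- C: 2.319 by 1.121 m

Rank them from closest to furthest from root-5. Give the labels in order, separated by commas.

Ratios: A = 2.947 / 1.156 ≈ 2.549; B = 4.144 / 1.820 ≈ 2.277; C = 2.319 / 1.121 ≈ 2.069.
|Δ from 2.236|: A 0.313; B 0.041; C 0.167.

B, C, A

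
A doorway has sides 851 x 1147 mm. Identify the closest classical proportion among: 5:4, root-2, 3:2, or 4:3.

Ratio = 1147 / 851 ≈ 1.348.
Distances: 5:4 1.250 (Δ 0.098); root-2 1.414 (Δ 0.066); 3:2 1.500 (Δ 0.152); 4:3 1.333 (Δ 0.015).

4:3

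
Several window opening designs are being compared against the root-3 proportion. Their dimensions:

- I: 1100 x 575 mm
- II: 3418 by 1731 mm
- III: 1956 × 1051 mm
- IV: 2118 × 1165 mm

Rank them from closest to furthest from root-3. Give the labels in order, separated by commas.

IV, III, I, II

I: 1100/575 ≈ 1.913 → |1.913 − 1.732| = 0.181
II: 3418/1731 ≈ 1.975 → |1.975 − 1.732| = 0.243
III: 1956/1051 ≈ 1.861 → |1.861 − 1.732| = 0.129
IV: 2118/1165 ≈ 1.818 → |1.818 − 1.732| = 0.086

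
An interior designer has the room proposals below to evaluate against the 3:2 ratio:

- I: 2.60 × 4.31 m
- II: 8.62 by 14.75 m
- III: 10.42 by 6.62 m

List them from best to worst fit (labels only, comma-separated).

III, I, II

I: 4.31/2.60 ≈ 1.658 → |1.658 − 1.500| = 0.158
II: 14.75/8.62 ≈ 1.711 → |1.711 − 1.500| = 0.211
III: 10.42/6.62 ≈ 1.574 → |1.574 − 1.500| = 0.074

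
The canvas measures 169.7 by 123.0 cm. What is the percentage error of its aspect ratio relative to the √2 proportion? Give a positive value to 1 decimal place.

Ratio = 169.7 / 123.0 ≈ 1.3797.
Ideal root-2 ≈ 1.4142. |1.3797 − 1.4142| / 1.4142 ≈ 2.44% → 2.4%.

2.4%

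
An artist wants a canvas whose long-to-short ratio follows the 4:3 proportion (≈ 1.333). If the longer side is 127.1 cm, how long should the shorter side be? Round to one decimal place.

95.3 cm

4:3 ≈ 1.33333.
Shorter side = 127.1 ÷ 1.33333 ≈ 95.325 → 95.3 cm.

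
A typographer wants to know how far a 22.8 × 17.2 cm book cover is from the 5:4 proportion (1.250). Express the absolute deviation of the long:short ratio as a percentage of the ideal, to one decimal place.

Ratio = 22.8 / 17.2 ≈ 1.3256.
Ideal 5:4 = 1.2500. |1.3256 − 1.2500| / 1.2500 ≈ 6.05% → 6.0%.

6.0%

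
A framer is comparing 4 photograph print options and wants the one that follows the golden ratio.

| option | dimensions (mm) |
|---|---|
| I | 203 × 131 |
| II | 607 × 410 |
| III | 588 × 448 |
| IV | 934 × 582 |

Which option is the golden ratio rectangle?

IV

Target golden ratio ≈ 1.618.
I: 1.550 (Δ0.068)  II: 1.480 (Δ0.138)  III: 1.312 (Δ0.306)  IV: 1.605 (Δ0.013)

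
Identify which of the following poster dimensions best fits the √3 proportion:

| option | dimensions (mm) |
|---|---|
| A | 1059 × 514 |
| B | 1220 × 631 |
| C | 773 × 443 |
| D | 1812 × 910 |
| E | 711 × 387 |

Ratios (long/short): A ≈ 2.060; B ≈ 1.933; C ≈ 1.745; D ≈ 1.991; E ≈ 1.837.
root-3 ≈ 1.732; option C is nearest (Δ 0.013).

C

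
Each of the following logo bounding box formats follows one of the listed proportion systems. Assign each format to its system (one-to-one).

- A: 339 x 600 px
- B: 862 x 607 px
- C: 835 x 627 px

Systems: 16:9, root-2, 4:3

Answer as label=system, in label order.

A=16:9, B=root-2, C=4:3

Ratios: A ≈ 1.770; B ≈ 1.420; C ≈ 1.332.
Targets: 16:9 ≈ 1.778; root-2 ≈ 1.414; 4:3 ≈ 1.333.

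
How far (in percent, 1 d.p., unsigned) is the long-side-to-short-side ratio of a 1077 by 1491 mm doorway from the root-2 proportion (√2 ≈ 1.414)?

2.1%

Ratio = 1491 / 1077 ≈ 1.3844.
Ideal root-2 ≈ 1.4142. |1.3844 − 1.4142| / 1.4142 ≈ 2.11% → 2.1%.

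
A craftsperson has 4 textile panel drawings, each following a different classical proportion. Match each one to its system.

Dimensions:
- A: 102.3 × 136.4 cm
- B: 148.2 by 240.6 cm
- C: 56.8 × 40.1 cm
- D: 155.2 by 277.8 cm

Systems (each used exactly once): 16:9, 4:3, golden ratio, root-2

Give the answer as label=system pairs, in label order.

A=4:3, B=golden ratio, C=root-2, D=16:9

Ratios: A ≈ 1.333; B ≈ 1.623; C ≈ 1.416; D ≈ 1.790.
Targets: 16:9 ≈ 1.778; 4:3 ≈ 1.333; golden ratio ≈ 1.618; root-2 ≈ 1.414.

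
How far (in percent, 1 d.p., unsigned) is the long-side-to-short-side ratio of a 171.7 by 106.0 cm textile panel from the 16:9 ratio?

8.9%

Ratio = 171.7 / 106.0 ≈ 1.6198.
Ideal 16:9 ≈ 1.7778. |1.6198 − 1.7778| / 1.7778 ≈ 8.89% → 8.9%.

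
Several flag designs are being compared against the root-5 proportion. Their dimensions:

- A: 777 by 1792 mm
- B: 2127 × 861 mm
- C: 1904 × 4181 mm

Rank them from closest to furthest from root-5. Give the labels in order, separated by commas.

C, A, B

A: 1792/777 ≈ 2.306 → |2.306 − 2.236| = 0.070
B: 2127/861 ≈ 2.470 → |2.470 − 2.236| = 0.234
C: 4181/1904 ≈ 2.196 → |2.196 − 2.236| = 0.040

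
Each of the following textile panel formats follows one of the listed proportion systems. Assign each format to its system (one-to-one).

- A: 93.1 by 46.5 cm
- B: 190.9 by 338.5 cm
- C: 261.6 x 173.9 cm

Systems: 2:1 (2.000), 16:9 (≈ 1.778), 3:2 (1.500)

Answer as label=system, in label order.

A=2:1, B=16:9, C=3:2

Ratios: A ≈ 2.002; B ≈ 1.773; C ≈ 1.504.
Targets: 2:1 ≈ 2.000; 16:9 ≈ 1.778; 3:2 ≈ 1.500.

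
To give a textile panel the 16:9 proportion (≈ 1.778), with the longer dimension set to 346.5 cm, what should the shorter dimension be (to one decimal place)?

16:9 ≈ 1.77778.
Shorter side = 346.5 ÷ 1.77778 ≈ 194.906 → 194.9 cm.

194.9 cm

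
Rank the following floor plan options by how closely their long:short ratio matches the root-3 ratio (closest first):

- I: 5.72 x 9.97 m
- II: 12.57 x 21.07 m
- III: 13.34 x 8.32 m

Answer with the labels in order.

Ratios: I = 9.97 / 5.72 ≈ 1.743; II = 21.07 / 12.57 ≈ 1.676; III = 13.34 / 8.32 ≈ 1.603.
|Δ from 1.732|: I 0.011; II 0.056; III 0.129.

I, II, III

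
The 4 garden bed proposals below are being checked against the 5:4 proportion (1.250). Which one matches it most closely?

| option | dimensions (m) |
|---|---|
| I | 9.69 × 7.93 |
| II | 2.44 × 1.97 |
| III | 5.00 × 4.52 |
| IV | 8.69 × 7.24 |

II

Target 5:4 ≈ 1.250.
I: 1.222 (Δ0.028)  II: 1.239 (Δ0.011)  III: 1.106 (Δ0.144)  IV: 1.200 (Δ0.050)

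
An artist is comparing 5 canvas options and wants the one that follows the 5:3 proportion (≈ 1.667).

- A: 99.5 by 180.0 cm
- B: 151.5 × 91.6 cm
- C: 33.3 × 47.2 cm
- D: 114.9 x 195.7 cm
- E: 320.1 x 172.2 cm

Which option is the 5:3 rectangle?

Ratios (long/short): A ≈ 1.809; B ≈ 1.654; C ≈ 1.417; D ≈ 1.703; E ≈ 1.859.
5:3 ≈ 1.667; option B is nearest (Δ 0.013).

B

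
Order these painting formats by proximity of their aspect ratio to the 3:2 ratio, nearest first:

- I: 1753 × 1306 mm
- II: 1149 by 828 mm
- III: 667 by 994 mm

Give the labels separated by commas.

III, II, I

I: 1753/1306 ≈ 1.342 → |1.342 − 1.500| = 0.158
II: 1149/828 ≈ 1.388 → |1.388 − 1.500| = 0.112
III: 994/667 ≈ 1.490 → |1.490 − 1.500| = 0.010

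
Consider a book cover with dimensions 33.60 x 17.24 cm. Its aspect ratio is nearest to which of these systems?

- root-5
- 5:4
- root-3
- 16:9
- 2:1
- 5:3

2:1

33.60/17.24 ≈ 1.949. Nearest candidates are 2:1 (2.000, off by 0.051) and 16:9 (1.778, off by 0.171).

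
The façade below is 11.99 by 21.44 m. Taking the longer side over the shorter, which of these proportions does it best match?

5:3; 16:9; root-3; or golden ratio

16:9

Ratio = 21.44 / 11.99 ≈ 1.788.
Distances: 5:3 1.667 (Δ 0.121); 16:9 1.778 (Δ 0.010); root-3 1.732 (Δ 0.056); golden ratio 1.618 (Δ 0.170).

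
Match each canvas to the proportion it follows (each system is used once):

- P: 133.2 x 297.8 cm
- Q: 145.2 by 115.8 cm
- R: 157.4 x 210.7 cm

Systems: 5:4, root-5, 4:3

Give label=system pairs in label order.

P=root-5, Q=5:4, R=4:3

P = 297.8/133.2 ≈ 2.236 → root-5 (2.236)
Q = 145.2/115.8 ≈ 1.254 → 5:4 (1.250)
R = 210.7/157.4 ≈ 1.339 → 4:3 (1.333)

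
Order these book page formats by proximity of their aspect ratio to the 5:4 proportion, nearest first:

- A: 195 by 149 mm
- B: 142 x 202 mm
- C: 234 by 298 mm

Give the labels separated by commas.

Ratios: A = 195 / 149 ≈ 1.309; B = 202 / 142 ≈ 1.423; C = 298 / 234 ≈ 1.274.
|Δ from 1.250|: A 0.059; B 0.173; C 0.024.

C, A, B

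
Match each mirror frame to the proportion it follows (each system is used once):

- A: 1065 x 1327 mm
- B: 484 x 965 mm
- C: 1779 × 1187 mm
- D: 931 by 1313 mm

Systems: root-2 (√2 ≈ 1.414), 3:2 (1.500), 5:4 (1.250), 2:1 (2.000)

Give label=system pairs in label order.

A = 1327/1065 ≈ 1.246 → 5:4 (1.250)
B = 965/484 ≈ 1.994 → 2:1 (2.000)
C = 1779/1187 ≈ 1.499 → 3:2 (1.500)
D = 1313/931 ≈ 1.410 → root-2 (1.414)

A=5:4, B=2:1, C=3:2, D=root-2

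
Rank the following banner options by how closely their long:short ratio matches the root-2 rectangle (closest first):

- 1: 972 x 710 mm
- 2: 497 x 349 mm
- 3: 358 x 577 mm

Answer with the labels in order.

Ratios: 1 = 972 / 710 ≈ 1.369; 2 = 497 / 349 ≈ 1.424; 3 = 577 / 358 ≈ 1.612.
|Δ from 1.414|: 1 0.045; 2 0.010; 3 0.198.

2, 1, 3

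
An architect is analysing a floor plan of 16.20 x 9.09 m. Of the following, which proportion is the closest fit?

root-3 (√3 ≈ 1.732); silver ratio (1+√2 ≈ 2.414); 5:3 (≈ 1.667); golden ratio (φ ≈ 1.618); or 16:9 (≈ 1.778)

16:9

16.20/9.09 ≈ 1.782. Nearest candidates are 16:9 (1.778, off by 0.004) and root-3 (1.732, off by 0.050).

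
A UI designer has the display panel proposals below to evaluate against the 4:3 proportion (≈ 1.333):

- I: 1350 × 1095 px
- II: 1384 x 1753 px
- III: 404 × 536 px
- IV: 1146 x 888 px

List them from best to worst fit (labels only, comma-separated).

Ratios: I = 1350 / 1095 ≈ 1.233; II = 1753 / 1384 ≈ 1.267; III = 536 / 404 ≈ 1.327; IV = 1146 / 888 ≈ 1.291.
|Δ from 1.333|: I 0.100; II 0.066; III 0.006; IV 0.042.

III, IV, II, I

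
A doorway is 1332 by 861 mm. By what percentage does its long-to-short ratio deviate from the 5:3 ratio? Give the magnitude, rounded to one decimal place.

Ratio = 1332 / 861 ≈ 1.5470.
Ideal 5:3 ≈ 1.6667. |1.5470 − 1.6667| / 1.6667 ≈ 7.18% → 7.2%.

7.2%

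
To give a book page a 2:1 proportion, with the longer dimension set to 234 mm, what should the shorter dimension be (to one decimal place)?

2:1 = 2.00000.
Shorter side = 234 ÷ 2.00000 ≈ 117.000 → 117.0 mm.

117.0 mm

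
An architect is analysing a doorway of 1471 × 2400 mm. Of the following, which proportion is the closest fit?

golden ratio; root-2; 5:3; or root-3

golden ratio

2400/1471 ≈ 1.632. Nearest candidates are golden ratio (1.618, off by 0.014) and 5:3 (1.667, off by 0.035).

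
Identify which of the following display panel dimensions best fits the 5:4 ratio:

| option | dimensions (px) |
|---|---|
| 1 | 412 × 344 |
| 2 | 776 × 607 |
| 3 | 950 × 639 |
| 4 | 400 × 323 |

Target 5:4 ≈ 1.250.
1: 1.198 (Δ0.052)  2: 1.278 (Δ0.028)  3: 1.487 (Δ0.237)  4: 1.238 (Δ0.012)

4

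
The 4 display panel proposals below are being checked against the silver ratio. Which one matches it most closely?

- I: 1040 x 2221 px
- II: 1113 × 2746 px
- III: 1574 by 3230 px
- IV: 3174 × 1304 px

Target silver ratio ≈ 2.414.
I: 2.136 (Δ0.278)  II: 2.467 (Δ0.053)  III: 2.052 (Δ0.362)  IV: 2.434 (Δ0.020)

IV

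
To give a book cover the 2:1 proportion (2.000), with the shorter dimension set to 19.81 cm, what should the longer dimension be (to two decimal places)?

2:1 = 2.00000.
Longer side = 19.81 × 2.00000 ≈ 39.6200 → 39.62 cm.

39.62 cm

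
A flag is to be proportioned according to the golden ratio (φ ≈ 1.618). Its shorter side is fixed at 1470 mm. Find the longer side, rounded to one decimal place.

2378.5 mm

golden ratio ≈ 1.61803.
Longer side = 1470 × 1.61803 ≈ 2378.504 → 2378.5 mm.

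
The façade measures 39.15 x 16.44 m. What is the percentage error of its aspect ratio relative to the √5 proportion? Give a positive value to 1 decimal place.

6.5%

Ratio = 39.15 / 16.44 ≈ 2.3814.
Ideal root-5 ≈ 2.2361. |2.3814 − 2.2361| / 2.2361 ≈ 6.50% → 6.5%.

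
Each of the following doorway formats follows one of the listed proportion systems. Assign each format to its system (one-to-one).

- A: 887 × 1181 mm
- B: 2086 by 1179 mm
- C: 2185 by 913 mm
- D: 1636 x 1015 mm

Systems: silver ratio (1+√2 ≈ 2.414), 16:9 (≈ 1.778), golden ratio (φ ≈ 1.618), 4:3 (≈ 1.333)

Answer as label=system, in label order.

Ratios: A ≈ 1.331; B ≈ 1.769; C ≈ 2.393; D ≈ 1.612.
Targets: silver ratio ≈ 2.414; 16:9 ≈ 1.778; golden ratio ≈ 1.618; 4:3 ≈ 1.333.

A=4:3, B=16:9, C=silver ratio, D=golden ratio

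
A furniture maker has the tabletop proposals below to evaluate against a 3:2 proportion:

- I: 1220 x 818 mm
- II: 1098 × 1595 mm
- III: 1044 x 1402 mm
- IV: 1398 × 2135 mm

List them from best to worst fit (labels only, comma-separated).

Ratios: I = 1220 / 818 ≈ 1.491; II = 1595 / 1098 ≈ 1.453; III = 1402 / 1044 ≈ 1.343; IV = 2135 / 1398 ≈ 1.527.
|Δ from 1.500|: I 0.009; II 0.047; III 0.157; IV 0.027.

I, IV, II, III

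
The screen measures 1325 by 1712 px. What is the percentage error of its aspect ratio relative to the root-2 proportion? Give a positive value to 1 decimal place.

8.6%

Ratio = 1712 / 1325 ≈ 1.2921.
Ideal root-2 ≈ 1.4142. |1.2921 − 1.4142| / 1.4142 ≈ 8.63% → 8.6%.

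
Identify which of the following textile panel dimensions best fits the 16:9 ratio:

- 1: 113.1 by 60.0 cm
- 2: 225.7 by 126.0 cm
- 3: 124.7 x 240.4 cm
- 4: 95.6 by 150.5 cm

2

Ratios (long/short): 1 ≈ 1.885; 2 ≈ 1.791; 3 ≈ 1.928; 4 ≈ 1.574.
16:9 ≈ 1.778; option 2 is nearest (Δ 0.013).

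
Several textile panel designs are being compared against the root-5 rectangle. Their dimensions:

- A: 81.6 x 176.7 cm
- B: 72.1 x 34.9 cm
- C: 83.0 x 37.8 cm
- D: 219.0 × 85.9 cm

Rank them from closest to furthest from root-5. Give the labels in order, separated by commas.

C, A, B, D

A: 176.7/81.6 ≈ 2.165 → |2.165 − 2.236| = 0.071
B: 72.1/34.9 ≈ 2.066 → |2.066 − 2.236| = 0.170
C: 83.0/37.8 ≈ 2.196 → |2.196 − 2.236| = 0.040
D: 219.0/85.9 ≈ 2.549 → |2.549 − 2.236| = 0.313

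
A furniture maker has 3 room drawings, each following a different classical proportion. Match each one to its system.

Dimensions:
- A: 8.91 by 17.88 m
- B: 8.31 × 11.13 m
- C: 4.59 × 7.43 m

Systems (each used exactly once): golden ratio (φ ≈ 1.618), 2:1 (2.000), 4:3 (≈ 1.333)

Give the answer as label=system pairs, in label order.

Ratios: A ≈ 2.007; B ≈ 1.339; C ≈ 1.619.
Targets: golden ratio ≈ 1.618; 2:1 ≈ 2.000; 4:3 ≈ 1.333.

A=2:1, B=4:3, C=golden ratio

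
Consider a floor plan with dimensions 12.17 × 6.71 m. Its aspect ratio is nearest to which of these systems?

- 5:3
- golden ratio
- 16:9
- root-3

16:9

Ratio = 12.17 / 6.71 ≈ 1.814.
Distances: 5:3 1.667 (Δ 0.147); golden ratio 1.618 (Δ 0.196); 16:9 1.778 (Δ 0.036); root-3 1.732 (Δ 0.082).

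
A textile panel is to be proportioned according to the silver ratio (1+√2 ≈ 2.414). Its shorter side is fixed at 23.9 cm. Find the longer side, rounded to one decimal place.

57.7 cm

silver ratio ≈ 2.41421.
Longer side = 23.9 × 2.41421 ≈ 57.700 → 57.7 cm.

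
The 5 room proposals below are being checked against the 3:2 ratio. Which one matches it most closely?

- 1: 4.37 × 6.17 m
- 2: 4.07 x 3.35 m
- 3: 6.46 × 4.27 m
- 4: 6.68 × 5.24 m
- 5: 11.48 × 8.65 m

Target 3:2 ≈ 1.500.
1: 1.412 (Δ0.088)  2: 1.215 (Δ0.285)  3: 1.513 (Δ0.013)  4: 1.275 (Δ0.225)  5: 1.327 (Δ0.173)

3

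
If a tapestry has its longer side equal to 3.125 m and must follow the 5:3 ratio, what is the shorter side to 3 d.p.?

1.875 m

5:3 ≈ 1.66667.
Shorter side = 3.125 ÷ 1.66667 ≈ 1.87500 → 1.875 m.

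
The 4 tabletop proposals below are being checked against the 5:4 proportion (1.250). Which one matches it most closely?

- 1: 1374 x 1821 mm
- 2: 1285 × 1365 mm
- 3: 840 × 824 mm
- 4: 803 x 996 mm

Ratios (long/short): 1 ≈ 1.325; 2 ≈ 1.062; 3 ≈ 1.019; 4 ≈ 1.240.
5:4 ≈ 1.250; option 4 is nearest (Δ 0.010).

4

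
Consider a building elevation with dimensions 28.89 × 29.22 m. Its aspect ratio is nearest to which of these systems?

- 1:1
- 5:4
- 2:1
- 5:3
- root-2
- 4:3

Ratio = 29.22 / 28.89 ≈ 1.011.
Distances: 1:1 1.000 (Δ 0.011); 5:4 1.250 (Δ 0.239); 2:1 2.000 (Δ 0.989); 5:3 1.667 (Δ 0.656); root-2 1.414 (Δ 0.403); 4:3 1.333 (Δ 0.322).

1:1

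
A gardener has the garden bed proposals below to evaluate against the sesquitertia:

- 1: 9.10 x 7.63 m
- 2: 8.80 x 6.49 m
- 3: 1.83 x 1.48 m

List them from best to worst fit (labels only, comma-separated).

2, 3, 1

1: 9.10/7.63 ≈ 1.193 → |1.193 − 1.333| = 0.140
2: 8.80/6.49 ≈ 1.356 → |1.356 − 1.333| = 0.023
3: 1.83/1.48 ≈ 1.236 → |1.236 − 1.333| = 0.097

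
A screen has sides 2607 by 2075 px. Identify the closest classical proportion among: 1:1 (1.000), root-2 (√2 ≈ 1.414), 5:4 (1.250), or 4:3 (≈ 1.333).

2607/2075 ≈ 1.256. Nearest candidates are 5:4 (1.250, off by 0.006) and 4:3 (1.333, off by 0.077).

5:4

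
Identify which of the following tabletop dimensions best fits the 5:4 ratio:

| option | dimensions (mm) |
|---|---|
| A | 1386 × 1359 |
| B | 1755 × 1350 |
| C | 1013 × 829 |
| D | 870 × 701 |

D

Target 5:4 ≈ 1.250.
A: 1.020 (Δ0.230)  B: 1.300 (Δ0.050)  C: 1.222 (Δ0.028)  D: 1.241 (Δ0.009)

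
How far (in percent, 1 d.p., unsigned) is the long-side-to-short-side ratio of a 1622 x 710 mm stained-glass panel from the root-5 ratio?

2.2%

Ratio = 1622 / 710 ≈ 2.2845.
Ideal root-5 ≈ 2.2361. |2.2845 − 2.2361| / 2.2361 ≈ 2.16% → 2.2%.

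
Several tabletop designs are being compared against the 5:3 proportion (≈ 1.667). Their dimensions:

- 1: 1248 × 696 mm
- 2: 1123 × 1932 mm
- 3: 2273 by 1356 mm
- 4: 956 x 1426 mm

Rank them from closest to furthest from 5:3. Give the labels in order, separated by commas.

3, 2, 1, 4

Ratios: 1 = 1248 / 696 ≈ 1.793; 2 = 1932 / 1123 ≈ 1.720; 3 = 2273 / 1356 ≈ 1.676; 4 = 1426 / 956 ≈ 1.492.
|Δ from 1.667|: 1 0.126; 2 0.053; 3 0.009; 4 0.175.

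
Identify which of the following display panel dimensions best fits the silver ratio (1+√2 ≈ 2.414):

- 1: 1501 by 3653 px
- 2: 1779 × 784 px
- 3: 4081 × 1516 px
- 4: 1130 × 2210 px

Ratios (long/short): 1 ≈ 2.434; 2 ≈ 2.269; 3 ≈ 2.692; 4 ≈ 1.956.
silver ratio ≈ 2.414; option 1 is nearest (Δ 0.020).

1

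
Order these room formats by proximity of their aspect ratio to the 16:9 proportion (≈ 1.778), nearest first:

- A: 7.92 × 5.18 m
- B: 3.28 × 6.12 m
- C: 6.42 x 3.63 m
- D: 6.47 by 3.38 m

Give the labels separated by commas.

C, B, D, A

A: 7.92/5.18 ≈ 1.529 → |1.529 − 1.778| = 0.249
B: 6.12/3.28 ≈ 1.866 → |1.866 − 1.778| = 0.088
C: 6.42/3.63 ≈ 1.769 → |1.769 − 1.778| = 0.009
D: 6.47/3.38 ≈ 1.914 → |1.914 − 1.778| = 0.136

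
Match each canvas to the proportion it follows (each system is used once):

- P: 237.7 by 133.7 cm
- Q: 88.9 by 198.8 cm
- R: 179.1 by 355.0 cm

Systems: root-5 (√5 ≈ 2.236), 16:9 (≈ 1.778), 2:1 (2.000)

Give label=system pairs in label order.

P = 237.7/133.7 ≈ 1.778 → 16:9 (1.778)
Q = 198.8/88.9 ≈ 2.236 → root-5 (2.236)
R = 355.0/179.1 ≈ 1.982 → 2:1 (2.000)

P=16:9, Q=root-5, R=2:1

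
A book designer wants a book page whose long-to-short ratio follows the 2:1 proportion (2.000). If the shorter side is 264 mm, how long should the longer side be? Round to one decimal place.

2:1 = 2.00000.
Longer side = 264 × 2.00000 ≈ 528.000 → 528.0 mm.

528.0 mm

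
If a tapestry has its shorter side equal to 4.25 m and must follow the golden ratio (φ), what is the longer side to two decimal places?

6.88 m

golden ratio ≈ 1.61803.
Longer side = 4.25 × 1.61803 ≈ 6.8766 → 6.88 m.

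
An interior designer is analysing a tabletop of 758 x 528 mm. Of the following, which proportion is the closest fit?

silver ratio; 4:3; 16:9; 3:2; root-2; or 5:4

Ratio = 758 / 528 ≈ 1.436.
Distances: silver ratio 2.414 (Δ 0.978); 4:3 1.333 (Δ 0.103); 16:9 1.778 (Δ 0.342); 3:2 1.500 (Δ 0.064); root-2 1.414 (Δ 0.022); 5:4 1.250 (Δ 0.186).

root-2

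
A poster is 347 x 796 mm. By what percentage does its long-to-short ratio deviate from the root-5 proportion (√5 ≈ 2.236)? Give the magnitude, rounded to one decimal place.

Ratio = 796 / 347 ≈ 2.2939.
Ideal root-5 ≈ 2.2361. |2.2939 − 2.2361| / 2.2361 ≈ 2.58% → 2.6%.

2.6%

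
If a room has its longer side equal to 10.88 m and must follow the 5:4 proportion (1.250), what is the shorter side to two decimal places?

5:4 = 1.25000.
Shorter side = 10.88 ÷ 1.25000 ≈ 8.7040 → 8.70 m.

8.70 m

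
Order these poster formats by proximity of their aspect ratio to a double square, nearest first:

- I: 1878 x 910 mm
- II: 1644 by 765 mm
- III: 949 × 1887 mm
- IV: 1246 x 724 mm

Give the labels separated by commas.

I: 1878/910 ≈ 2.064 → |2.064 − 2.000| = 0.064
II: 1644/765 ≈ 2.149 → |2.149 − 2.000| = 0.149
III: 1887/949 ≈ 1.988 → |1.988 − 2.000| = 0.012
IV: 1246/724 ≈ 1.721 → |1.721 − 2.000| = 0.279

III, I, II, IV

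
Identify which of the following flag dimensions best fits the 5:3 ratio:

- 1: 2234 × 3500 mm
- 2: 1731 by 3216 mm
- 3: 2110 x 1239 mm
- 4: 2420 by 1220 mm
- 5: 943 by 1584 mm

Ratios (long/short): 1 ≈ 1.567; 2 ≈ 1.858; 3 ≈ 1.703; 4 ≈ 1.984; 5 ≈ 1.680.
5:3 ≈ 1.667; option 5 is nearest (Δ 0.013).

5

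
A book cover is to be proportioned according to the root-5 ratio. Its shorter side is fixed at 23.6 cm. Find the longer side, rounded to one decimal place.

root-5 ≈ 2.23607.
Longer side = 23.6 × 2.23607 ≈ 52.771 → 52.8 cm.

52.8 cm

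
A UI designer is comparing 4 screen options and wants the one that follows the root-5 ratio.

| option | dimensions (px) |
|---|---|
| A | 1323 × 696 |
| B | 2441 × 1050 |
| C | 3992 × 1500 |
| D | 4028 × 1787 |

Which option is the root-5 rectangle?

Ratios (long/short): A ≈ 1.901; B ≈ 2.325; C ≈ 2.661; D ≈ 2.254.
root-5 ≈ 2.236; option D is nearest (Δ 0.018).

D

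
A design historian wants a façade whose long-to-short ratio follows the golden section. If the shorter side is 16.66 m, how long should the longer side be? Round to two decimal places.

26.96 m

golden ratio ≈ 1.61803.
Longer side = 16.66 × 1.61803 ≈ 26.9564 → 26.96 m.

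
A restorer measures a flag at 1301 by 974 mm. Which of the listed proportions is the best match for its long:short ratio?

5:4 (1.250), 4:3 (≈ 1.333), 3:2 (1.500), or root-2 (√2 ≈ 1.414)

Ratio = 1301 / 974 ≈ 1.336.
Distances: 5:4 1.250 (Δ 0.086); 4:3 1.333 (Δ 0.003); 3:2 1.500 (Δ 0.164); root-2 1.414 (Δ 0.078).

4:3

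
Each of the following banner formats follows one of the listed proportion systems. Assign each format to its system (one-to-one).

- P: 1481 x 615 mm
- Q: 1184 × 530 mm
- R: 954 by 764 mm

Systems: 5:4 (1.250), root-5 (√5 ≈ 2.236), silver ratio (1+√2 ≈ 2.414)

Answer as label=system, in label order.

P = 1481/615 ≈ 2.408 → silver ratio (2.414)
Q = 1184/530 ≈ 2.234 → root-5 (2.236)
R = 954/764 ≈ 1.249 → 5:4 (1.250)

P=silver ratio, Q=root-5, R=5:4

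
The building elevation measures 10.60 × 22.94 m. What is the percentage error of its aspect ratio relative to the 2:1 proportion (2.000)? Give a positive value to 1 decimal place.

Ratio = 22.94 / 10.60 ≈ 2.1642.
Ideal 2:1 = 2.0000. |2.1642 − 2.0000| / 2.0000 ≈ 8.21% → 8.2%.

8.2%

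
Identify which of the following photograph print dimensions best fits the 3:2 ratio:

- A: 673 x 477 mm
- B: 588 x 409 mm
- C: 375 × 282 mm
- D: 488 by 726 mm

Ratios (long/short): A ≈ 1.411; B ≈ 1.438; C ≈ 1.330; D ≈ 1.488.
3:2 ≈ 1.500; option D is nearest (Δ 0.012).

D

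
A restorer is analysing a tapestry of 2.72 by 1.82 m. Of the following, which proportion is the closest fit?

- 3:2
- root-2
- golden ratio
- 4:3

3:2

2.72/1.82 ≈ 1.495. Nearest candidates are 3:2 (1.500, off by 0.005) and root-2 (1.414, off by 0.081).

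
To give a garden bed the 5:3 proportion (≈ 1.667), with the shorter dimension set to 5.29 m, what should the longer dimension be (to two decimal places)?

8.82 m

5:3 ≈ 1.66667.
Longer side = 5.29 × 1.66667 ≈ 8.8167 → 8.82 m.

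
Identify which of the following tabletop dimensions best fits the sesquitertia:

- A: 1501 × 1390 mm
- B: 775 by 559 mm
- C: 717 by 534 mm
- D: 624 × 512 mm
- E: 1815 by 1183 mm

Target 4:3 ≈ 1.333.
A: 1.080 (Δ0.253)  B: 1.386 (Δ0.053)  C: 1.343 (Δ0.010)  D: 1.219 (Δ0.114)  E: 1.534 (Δ0.201)

C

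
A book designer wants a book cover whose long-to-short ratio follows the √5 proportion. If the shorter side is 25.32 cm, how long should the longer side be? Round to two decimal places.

56.62 cm

root-5 ≈ 2.23607.
Longer side = 25.32 × 2.23607 ≈ 56.6173 → 56.62 cm.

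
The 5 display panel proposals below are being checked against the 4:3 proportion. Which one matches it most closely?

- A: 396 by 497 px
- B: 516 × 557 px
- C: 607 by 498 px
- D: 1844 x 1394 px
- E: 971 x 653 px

Ratios (long/short): A ≈ 1.255; B ≈ 1.079; C ≈ 1.219; D ≈ 1.323; E ≈ 1.487.
4:3 ≈ 1.333; option D is nearest (Δ 0.010).

D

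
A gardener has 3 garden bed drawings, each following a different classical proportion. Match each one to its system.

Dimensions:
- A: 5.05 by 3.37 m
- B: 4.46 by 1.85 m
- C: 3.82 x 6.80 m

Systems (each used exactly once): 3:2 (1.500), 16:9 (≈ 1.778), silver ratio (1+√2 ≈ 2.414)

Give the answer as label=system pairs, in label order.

Ratios: A ≈ 1.499; B ≈ 2.411; C ≈ 1.780.
Targets: 3:2 ≈ 1.500; 16:9 ≈ 1.778; silver ratio ≈ 2.414.

A=3:2, B=silver ratio, C=16:9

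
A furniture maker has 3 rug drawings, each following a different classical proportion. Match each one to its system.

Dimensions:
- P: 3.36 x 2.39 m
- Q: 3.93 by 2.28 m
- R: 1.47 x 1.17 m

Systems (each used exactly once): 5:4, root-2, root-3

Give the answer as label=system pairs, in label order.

P = 3.36/2.39 ≈ 1.406 → root-2 (1.414)
Q = 3.93/2.28 ≈ 1.724 → root-3 (1.732)
R = 1.47/1.17 ≈ 1.256 → 5:4 (1.250)

P=root-2, Q=root-3, R=5:4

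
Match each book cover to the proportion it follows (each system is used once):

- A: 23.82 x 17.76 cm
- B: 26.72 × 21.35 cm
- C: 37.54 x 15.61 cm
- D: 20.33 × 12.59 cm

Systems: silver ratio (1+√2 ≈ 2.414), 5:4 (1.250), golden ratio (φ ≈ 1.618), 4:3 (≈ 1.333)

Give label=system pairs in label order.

Ratios: A ≈ 1.341; B ≈ 1.252; C ≈ 2.405; D ≈ 1.615.
Targets: silver ratio ≈ 2.414; 5:4 ≈ 1.250; golden ratio ≈ 1.618; 4:3 ≈ 1.333.

A=4:3, B=5:4, C=silver ratio, D=golden ratio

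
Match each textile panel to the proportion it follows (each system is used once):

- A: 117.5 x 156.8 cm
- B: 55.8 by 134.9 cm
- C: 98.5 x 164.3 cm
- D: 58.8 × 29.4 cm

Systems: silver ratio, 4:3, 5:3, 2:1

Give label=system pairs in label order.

Ratios: A ≈ 1.334; B ≈ 2.418; C ≈ 1.668; D ≈ 2.000.
Targets: silver ratio ≈ 2.414; 4:3 ≈ 1.333; 5:3 ≈ 1.667; 2:1 ≈ 2.000.

A=4:3, B=silver ratio, C=5:3, D=2:1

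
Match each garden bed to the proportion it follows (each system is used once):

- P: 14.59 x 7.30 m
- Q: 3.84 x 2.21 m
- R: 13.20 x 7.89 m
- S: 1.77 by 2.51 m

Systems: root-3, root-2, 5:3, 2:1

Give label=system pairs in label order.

P = 14.59/7.30 ≈ 1.999 → 2:1 (2.000)
Q = 3.84/2.21 ≈ 1.738 → root-3 (1.732)
R = 13.20/7.89 ≈ 1.673 → 5:3 (1.667)
S = 2.51/1.77 ≈ 1.418 → root-2 (1.414)

P=2:1, Q=root-3, R=5:3, S=root-2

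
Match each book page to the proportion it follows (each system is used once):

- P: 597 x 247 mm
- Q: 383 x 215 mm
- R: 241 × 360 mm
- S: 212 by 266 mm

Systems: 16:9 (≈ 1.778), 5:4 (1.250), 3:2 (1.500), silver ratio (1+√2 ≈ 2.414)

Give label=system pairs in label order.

P=silver ratio, Q=16:9, R=3:2, S=5:4

Ratios: P ≈ 2.417; Q ≈ 1.781; R ≈ 1.494; S ≈ 1.255.
Targets: 16:9 ≈ 1.778; 5:4 ≈ 1.250; 3:2 ≈ 1.500; silver ratio ≈ 2.414.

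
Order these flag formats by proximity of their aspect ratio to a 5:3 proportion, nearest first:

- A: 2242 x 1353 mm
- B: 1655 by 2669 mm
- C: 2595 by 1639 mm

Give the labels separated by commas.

Ratios: A = 2242 / 1353 ≈ 1.657; B = 2669 / 1655 ≈ 1.613; C = 2595 / 1639 ≈ 1.583.
|Δ from 1.667|: A 0.010; B 0.054; C 0.084.

A, B, C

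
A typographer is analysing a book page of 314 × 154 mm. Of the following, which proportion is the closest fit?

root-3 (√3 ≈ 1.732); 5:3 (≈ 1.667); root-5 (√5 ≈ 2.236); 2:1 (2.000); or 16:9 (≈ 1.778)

2:1

Ratio = 314 / 154 ≈ 2.039.
Distances: root-3 1.732 (Δ 0.307); 5:3 1.667 (Δ 0.372); root-5 2.236 (Δ 0.197); 2:1 2.000 (Δ 0.039); 16:9 1.778 (Δ 0.261).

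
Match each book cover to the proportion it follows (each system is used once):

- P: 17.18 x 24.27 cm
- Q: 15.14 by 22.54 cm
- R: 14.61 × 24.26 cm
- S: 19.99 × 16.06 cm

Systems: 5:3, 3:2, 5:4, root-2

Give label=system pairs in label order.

P=root-2, Q=3:2, R=5:3, S=5:4

P = 24.27/17.18 ≈ 1.413 → root-2 (1.414)
Q = 22.54/15.14 ≈ 1.489 → 3:2 (1.500)
R = 24.26/14.61 ≈ 1.661 → 5:3 (1.667)
S = 19.99/16.06 ≈ 1.245 → 5:4 (1.250)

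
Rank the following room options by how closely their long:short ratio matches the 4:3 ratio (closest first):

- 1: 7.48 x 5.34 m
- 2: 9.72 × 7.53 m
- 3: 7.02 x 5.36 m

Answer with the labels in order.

3, 2, 1

1: 7.48/5.34 ≈ 1.401 → |1.401 − 1.333| = 0.068
2: 9.72/7.53 ≈ 1.291 → |1.291 − 1.333| = 0.042
3: 7.02/5.36 ≈ 1.310 → |1.310 − 1.333| = 0.023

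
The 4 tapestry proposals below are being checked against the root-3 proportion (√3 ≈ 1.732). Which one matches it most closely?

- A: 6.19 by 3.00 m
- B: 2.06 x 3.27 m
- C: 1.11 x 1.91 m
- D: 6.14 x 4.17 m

Ratios (long/short): A ≈ 2.063; B ≈ 1.587; C ≈ 1.721; D ≈ 1.472.
root-3 ≈ 1.732; option C is nearest (Δ 0.011).

C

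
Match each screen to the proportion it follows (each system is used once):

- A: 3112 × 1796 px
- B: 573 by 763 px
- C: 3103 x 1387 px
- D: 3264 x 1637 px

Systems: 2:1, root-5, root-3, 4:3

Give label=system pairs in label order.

A=root-3, B=4:3, C=root-5, D=2:1

A = 3112/1796 ≈ 1.733 → root-3 (1.732)
B = 763/573 ≈ 1.332 → 4:3 (1.333)
C = 3103/1387 ≈ 2.237 → root-5 (2.236)
D = 3264/1637 ≈ 1.994 → 2:1 (2.000)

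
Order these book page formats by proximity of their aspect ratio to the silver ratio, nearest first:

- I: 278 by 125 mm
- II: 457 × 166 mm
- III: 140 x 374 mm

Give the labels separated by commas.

I, III, II

I: 278/125 ≈ 2.224 → |2.224 − 2.414| = 0.190
II: 457/166 ≈ 2.753 → |2.753 − 2.414| = 0.339
III: 374/140 ≈ 2.671 → |2.671 − 2.414| = 0.257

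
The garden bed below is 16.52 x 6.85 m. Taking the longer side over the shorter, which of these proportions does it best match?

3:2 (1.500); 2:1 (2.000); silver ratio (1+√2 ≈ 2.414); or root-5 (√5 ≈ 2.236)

Ratio = 16.52 / 6.85 ≈ 2.412.
Distances: 3:2 1.500 (Δ 0.912); 2:1 2.000 (Δ 0.412); silver ratio 2.414 (Δ 0.002); root-5 2.236 (Δ 0.176).

silver ratio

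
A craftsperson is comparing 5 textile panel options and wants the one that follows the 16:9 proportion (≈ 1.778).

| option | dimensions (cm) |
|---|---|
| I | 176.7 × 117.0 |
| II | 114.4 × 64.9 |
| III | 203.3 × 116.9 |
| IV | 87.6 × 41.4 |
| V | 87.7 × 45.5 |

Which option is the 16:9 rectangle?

II

Target 16:9 ≈ 1.778.
I: 1.510 (Δ0.268)  II: 1.763 (Δ0.015)  III: 1.739 (Δ0.039)  IV: 2.116 (Δ0.338)  V: 1.927 (Δ0.149)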